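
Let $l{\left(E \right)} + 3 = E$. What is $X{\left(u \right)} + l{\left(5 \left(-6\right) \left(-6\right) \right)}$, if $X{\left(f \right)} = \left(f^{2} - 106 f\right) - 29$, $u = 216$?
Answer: $23908$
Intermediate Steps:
$X{\left(f \right)} = -29 + f^{2} - 106 f$
$l{\left(E \right)} = -3 + E$
$X{\left(u \right)} + l{\left(5 \left(-6\right) \left(-6\right) \right)} = \left(-29 + 216^{2} - 22896\right) - \left(3 - 5 \left(-6\right) \left(-6\right)\right) = \left(-29 + 46656 - 22896\right) - -177 = 23731 + \left(-3 + 180\right) = 23731 + 177 = 23908$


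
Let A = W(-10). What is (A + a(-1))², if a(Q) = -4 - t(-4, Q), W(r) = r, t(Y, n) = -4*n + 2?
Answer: 400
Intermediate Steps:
t(Y, n) = 2 - 4*n
a(Q) = -6 + 4*Q (a(Q) = -4 - (2 - 4*Q) = -4 + (-2 + 4*Q) = -6 + 4*Q)
A = -10
(A + a(-1))² = (-10 + (-6 + 4*(-1)))² = (-10 + (-6 - 4))² = (-10 - 10)² = (-20)² = 400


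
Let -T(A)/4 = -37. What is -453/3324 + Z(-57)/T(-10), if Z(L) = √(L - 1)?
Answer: -151/1108 + I*√58/148 ≈ -0.13628 + 0.051458*I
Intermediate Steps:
T(A) = 148 (T(A) = -4*(-37) = 148)
Z(L) = √(-1 + L)
-453/3324 + Z(-57)/T(-10) = -453/3324 + √(-1 - 57)/148 = -453*1/3324 + √(-58)*(1/148) = -151/1108 + (I*√58)*(1/148) = -151/1108 + I*√58/148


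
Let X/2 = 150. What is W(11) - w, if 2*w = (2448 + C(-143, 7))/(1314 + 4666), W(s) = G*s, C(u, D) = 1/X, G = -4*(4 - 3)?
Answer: -158606401/3588000 ≈ -44.205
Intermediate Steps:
X = 300 (X = 2*150 = 300)
G = -4 (G = -4*1 = -4)
C(u, D) = 1/300
W(s) = -4*s
w = 734401/3588000 (w = ((2448 + 1/300)/(1314 + 4666))/2 = ((734401/300)/5980)/2 = ((734401/300)*(1/5980))/2 = (½)*(734401/1794000) = 734401/3588000 ≈ 0.20468)
W(11) - w = -4*11 - 1*734401/3588000 = -44 - 734401/3588000 = -158606401/3588000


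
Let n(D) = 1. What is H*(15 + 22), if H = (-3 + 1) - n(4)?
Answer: -111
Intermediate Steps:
H = -3 (H = (-3 + 1) - 1*1 = -2 - 1 = -3)
H*(15 + 22) = -3*(15 + 22) = -3*37 = -111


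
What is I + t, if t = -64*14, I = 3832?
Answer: 2936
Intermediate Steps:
t = -896
I + t = 3832 - 896 = 2936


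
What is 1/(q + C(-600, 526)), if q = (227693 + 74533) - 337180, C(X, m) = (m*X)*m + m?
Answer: -1/166040028 ≈ -6.0226e-9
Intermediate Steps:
C(X, m) = m + X*m**2 (C(X, m) = (X*m)*m + m = X*m**2 + m = m + X*m**2)
q = -34954 (q = 302226 - 337180 = -34954)
1/(q + C(-600, 526)) = 1/(-34954 + 526*(1 - 600*526)) = 1/(-34954 + 526*(1 - 315600)) = 1/(-34954 + 526*(-315599)) = 1/(-34954 - 166005074) = 1/(-166040028) = -1/166040028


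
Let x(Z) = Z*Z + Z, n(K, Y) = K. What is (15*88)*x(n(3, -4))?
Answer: 15840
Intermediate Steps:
x(Z) = Z + Z**2 (x(Z) = Z**2 + Z = Z + Z**2)
(15*88)*x(n(3, -4)) = (15*88)*(3*(1 + 3)) = 1320*(3*4) = 1320*12 = 15840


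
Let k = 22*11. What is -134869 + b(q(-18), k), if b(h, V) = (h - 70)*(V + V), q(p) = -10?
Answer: -173589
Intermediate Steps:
k = 242
b(h, V) = 2*V*(-70 + h) (b(h, V) = (-70 + h)*(2*V) = 2*V*(-70 + h))
-134869 + b(q(-18), k) = -134869 + 2*242*(-70 - 10) = -134869 + 2*242*(-80) = -134869 - 38720 = -173589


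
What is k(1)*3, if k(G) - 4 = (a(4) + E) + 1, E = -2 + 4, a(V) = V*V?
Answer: 69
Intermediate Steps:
a(V) = V**2
E = 2
k(G) = 23 (k(G) = 4 + ((4**2 + 2) + 1) = 4 + ((16 + 2) + 1) = 4 + (18 + 1) = 4 + 19 = 23)
k(1)*3 = 23*3 = 69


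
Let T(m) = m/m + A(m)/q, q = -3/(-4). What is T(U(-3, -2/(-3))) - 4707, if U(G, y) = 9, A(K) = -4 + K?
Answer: -14098/3 ≈ -4699.3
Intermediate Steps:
q = ¾ (q = -3*(-¼) = ¾ ≈ 0.75000)
T(m) = -13/3 + 4*m/3 (T(m) = m/m + (-4 + m)/(¾) = 1 + (-4 + m)*(4/3) = 1 + (-16/3 + 4*m/3) = -13/3 + 4*m/3)
T(U(-3, -2/(-3))) - 4707 = (-13/3 + (4/3)*9) - 4707 = (-13/3 + 12) - 4707 = 23/3 - 4707 = -14098/3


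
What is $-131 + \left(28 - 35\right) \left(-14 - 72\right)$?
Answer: $471$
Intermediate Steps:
$-131 + \left(28 - 35\right) \left(-14 - 72\right) = -131 - -602 = -131 + 602 = 471$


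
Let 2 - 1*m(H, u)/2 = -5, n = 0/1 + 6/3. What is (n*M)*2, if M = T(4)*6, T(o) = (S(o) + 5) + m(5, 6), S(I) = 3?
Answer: 528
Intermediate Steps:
n = 2 (n = 0*1 + 6*(1/3) = 0 + 2 = 2)
m(H, u) = 14 (m(H, u) = 4 - 2*(-5) = 4 + 10 = 14)
T(o) = 22 (T(o) = (3 + 5) + 14 = 8 + 14 = 22)
M = 132 (M = 22*6 = 132)
(n*M)*2 = (2*132)*2 = 264*2 = 528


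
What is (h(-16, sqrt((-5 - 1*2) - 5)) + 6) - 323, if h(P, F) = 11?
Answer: -306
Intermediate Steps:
(h(-16, sqrt((-5 - 1*2) - 5)) + 6) - 323 = (11 + 6) - 323 = 17 - 323 = -306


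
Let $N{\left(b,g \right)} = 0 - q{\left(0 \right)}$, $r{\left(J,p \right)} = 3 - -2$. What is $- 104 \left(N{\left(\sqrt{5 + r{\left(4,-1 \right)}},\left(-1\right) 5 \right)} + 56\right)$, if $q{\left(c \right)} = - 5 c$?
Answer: $-5824$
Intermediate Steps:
$r{\left(J,p \right)} = 5$ ($r{\left(J,p \right)} = 3 + 2 = 5$)
$N{\left(b,g \right)} = 0$ ($N{\left(b,g \right)} = 0 - \left(-5\right) 0 = 0 - 0 = 0 + 0 = 0$)
$- 104 \left(N{\left(\sqrt{5 + r{\left(4,-1 \right)}},\left(-1\right) 5 \right)} + 56\right) = - 104 \left(0 + 56\right) = \left(-104\right) 56 = -5824$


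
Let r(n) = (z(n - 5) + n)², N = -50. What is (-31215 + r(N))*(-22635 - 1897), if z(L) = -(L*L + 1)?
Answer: -231350522452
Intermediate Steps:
z(L) = -1 - L² (z(L) = -(L² + 1) = -(1 + L²) = -1 - L²)
r(n) = (-1 + n - (-5 + n)²)² (r(n) = ((-1 - (n - 5)²) + n)² = ((-1 - (-5 + n)²) + n)² = (-1 + n - (-5 + n)²)²)
(-31215 + r(N))*(-22635 - 1897) = (-31215 + (1 + (-5 - 50)² - 1*(-50))²)*(-22635 - 1897) = (-31215 + (1 + (-55)² + 50)²)*(-24532) = (-31215 + (1 + 3025 + 50)²)*(-24532) = (-31215 + 3076²)*(-24532) = (-31215 + 9461776)*(-24532) = 9430561*(-24532) = -231350522452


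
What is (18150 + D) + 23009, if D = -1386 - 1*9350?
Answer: 30423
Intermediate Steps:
D = -10736 (D = -1386 - 9350 = -10736)
(18150 + D) + 23009 = (18150 - 10736) + 23009 = 7414 + 23009 = 30423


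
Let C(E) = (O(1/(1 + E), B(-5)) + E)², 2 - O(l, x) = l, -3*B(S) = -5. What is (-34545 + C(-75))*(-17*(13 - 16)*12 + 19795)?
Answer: -3265071410933/5476 ≈ -5.9625e+8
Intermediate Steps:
B(S) = 5/3 (B(S) = -⅓*(-5) = 5/3)
O(l, x) = 2 - l
C(E) = (2 + E - 1/(1 + E))² (C(E) = ((2 - 1/(1 + E)) + E)² = (2 + E - 1/(1 + E))²)
(-34545 + C(-75))*(-17*(13 - 16)*12 + 19795) = (-34545 + (1 + (-75)² + 3*(-75))²/(1 - 75)²)*(-17*(13 - 16)*12 + 19795) = (-34545 + (1 + 5625 - 225)²/(-74)²)*(-(-51)*12 + 19795) = (-34545 + (1/5476)*5401²)*(-17*(-36) + 19795) = (-34545 + (1/5476)*29170801)*(612 + 19795) = (-34545 + 29170801/5476)*20407 = -159997619/5476*20407 = -3265071410933/5476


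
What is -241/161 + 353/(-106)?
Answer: -82379/17066 ≈ -4.8271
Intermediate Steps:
-241/161 + 353/(-106) = -241*1/161 + 353*(-1/106) = -241/161 - 353/106 = -82379/17066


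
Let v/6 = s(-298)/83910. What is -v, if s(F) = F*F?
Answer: -88804/13985 ≈ -6.3499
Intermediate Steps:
s(F) = F**2
v = 88804/13985 (v = 6*((-298)**2/83910) = 6*(88804*(1/83910)) = 6*(44402/41955) = 88804/13985 ≈ 6.3499)
-v = -1*88804/13985 = -88804/13985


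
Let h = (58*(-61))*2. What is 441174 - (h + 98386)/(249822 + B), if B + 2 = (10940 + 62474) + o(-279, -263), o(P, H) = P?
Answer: 28495851572/64591 ≈ 4.4117e+5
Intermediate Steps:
h = -7076 (h = -3538*2 = -7076)
B = 73133 (B = -2 + ((10940 + 62474) - 279) = -2 + (73414 - 279) = -2 + 73135 = 73133)
441174 - (h + 98386)/(249822 + B) = 441174 - (-7076 + 98386)/(249822 + 73133) = 441174 - 91310/322955 = 441174 - 1*18262/64591 = 441174 - 18262/64591 = 28495851572/64591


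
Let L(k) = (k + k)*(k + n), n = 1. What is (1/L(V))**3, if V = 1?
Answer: 1/64 ≈ 0.015625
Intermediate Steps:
L(k) = 2*k*(1 + k) (L(k) = (k + k)*(k + 1) = (2*k)*(1 + k) = 2*k*(1 + k))
(1/L(V))**3 = (1/(2*1*(1 + 1)))**3 = (1/(2*1*2))**3 = (1/4)**3 = 1/64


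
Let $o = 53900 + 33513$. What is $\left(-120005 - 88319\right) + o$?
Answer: $-120911$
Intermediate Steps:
$o = 87413$
$\left(-120005 - 88319\right) + o = \left(-120005 - 88319\right) + 87413 = -208324 + 87413 = -120911$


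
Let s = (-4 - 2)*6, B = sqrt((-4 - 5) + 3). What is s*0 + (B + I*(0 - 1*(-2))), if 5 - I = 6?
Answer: -2 + I*sqrt(6) ≈ -2.0 + 2.4495*I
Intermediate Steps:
I = -1 (I = 5 - 1*6 = 5 - 6 = -1)
B = I*sqrt(6) (B = sqrt(-9 + 3) = sqrt(-6) = I*sqrt(6) ≈ 2.4495*I)
s = -36 (s = -6*6 = -36)
s*0 + (B + I*(0 - 1*(-2))) = -36*0 + (I*sqrt(6) - (0 - 1*(-2))) = 0 + (I*sqrt(6) - (0 + 2)) = 0 + (I*sqrt(6) - 1*2) = 0 + (I*sqrt(6) - 2) = 0 + (-2 + I*sqrt(6)) = -2 + I*sqrt(6)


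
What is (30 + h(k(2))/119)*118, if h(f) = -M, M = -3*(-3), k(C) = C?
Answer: 420198/119 ≈ 3531.1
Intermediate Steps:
M = 9
h(f) = -9 (h(f) = -1*9 = -9)
(30 + h(k(2))/119)*118 = (30 - 9/119)*118 = (3561/119)*118 = 420198/119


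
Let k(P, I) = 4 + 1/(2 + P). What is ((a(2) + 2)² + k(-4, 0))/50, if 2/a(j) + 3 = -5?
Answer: 21/160 ≈ 0.13125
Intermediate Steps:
a(j) = -¼ (a(j) = 2/(-3 - 5) = 2/(-8) = 2*(-⅛) = -¼)
((a(2) + 2)² + k(-4, 0))/50 = ((-¼ + 2)² + (9 + 4*(-4))/(2 - 4))/50 = ((7/4)² + (9 - 16)/(-2))*(1/50) = (49/16 - ½*(-7))*(1/50) = (49/16 + 7/2)*(1/50) = (105/16)*(1/50) = 21/160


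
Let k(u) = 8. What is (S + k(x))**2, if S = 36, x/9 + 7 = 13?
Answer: 1936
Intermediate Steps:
x = 54 (x = -63 + 9*13 = -63 + 117 = 54)
(S + k(x))**2 = (36 + 8)**2 = 44**2 = 1936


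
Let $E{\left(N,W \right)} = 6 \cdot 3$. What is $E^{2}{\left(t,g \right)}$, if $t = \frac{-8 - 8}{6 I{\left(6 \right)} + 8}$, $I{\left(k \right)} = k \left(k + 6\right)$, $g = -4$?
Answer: $324$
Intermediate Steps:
$I{\left(k \right)} = k \left(6 + k\right)$
$t = - \frac{2}{55}$ ($t = \frac{-8 - 8}{6 \cdot 6 \left(6 + 6\right) + 8} = - \frac{16}{6 \cdot 6 \cdot 12 + 8} = - \frac{16}{6 \cdot 72 + 8} = - \frac{16}{432 + 8} = - \frac{16}{440} = \left(-16\right) \frac{1}{440} = - \frac{2}{55} \approx -0.036364$)
$E{\left(N,W \right)} = 18$
$E^{2}{\left(t,g \right)} = 18^{2} = 324$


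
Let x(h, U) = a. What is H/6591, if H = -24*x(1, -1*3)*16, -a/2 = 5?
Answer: 1280/2197 ≈ 0.58261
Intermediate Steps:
a = -10 (a = -2*5 = -10)
x(h, U) = -10
H = 3840 (H = -24*(-10)*16 = 240*16 = 3840)
H/6591 = 3840/6591 = 3840*(1/6591) = 1280/2197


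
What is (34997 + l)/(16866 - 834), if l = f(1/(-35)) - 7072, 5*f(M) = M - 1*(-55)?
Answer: 4888799/2805600 ≈ 1.7425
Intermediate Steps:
f(M) = 11 + M/5 (f(M) = (M - 1*(-55))/5 = (M + 55)/5 = (55 + M)/5 = 11 + M/5)
l = -1235676/175 (l = (11 + (⅕)/(-35)) - 7072 = (11 + (⅕)*(-1/35)) - 7072 = (11 - 1/175) - 7072 = 1924/175 - 7072 = -1235676/175 ≈ -7061.0)
(34997 + l)/(16866 - 834) = (34997 - 1235676/175)/(16866 - 834) = (4888799/175)/16032 = (4888799/175)*(1/16032) = 4888799/2805600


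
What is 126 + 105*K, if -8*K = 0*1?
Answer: 126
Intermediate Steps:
K = 0 (K = -0 = -⅛*0 = 0)
126 + 105*K = 126 + 105*0 = 126 + 0 = 126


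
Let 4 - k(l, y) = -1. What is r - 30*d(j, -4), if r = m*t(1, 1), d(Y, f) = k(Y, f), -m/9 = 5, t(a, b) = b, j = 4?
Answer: -195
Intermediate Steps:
k(l, y) = 5 (k(l, y) = 4 - 1*(-1) = 4 + 1 = 5)
m = -45 (m = -9*5 = -45)
d(Y, f) = 5
r = -45 (r = -45*1 = -45)
r - 30*d(j, -4) = -45 - 30*5 = -45 - 150 = -195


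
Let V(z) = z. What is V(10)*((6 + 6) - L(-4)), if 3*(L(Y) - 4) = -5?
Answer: 290/3 ≈ 96.667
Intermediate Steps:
L(Y) = 7/3 (L(Y) = 4 + (1/3)*(-5) = 4 - 5/3 = 7/3)
V(10)*((6 + 6) - L(-4)) = 10*((6 + 6) - 1*7/3) = 10*(12 - 7/3) = 10*(29/3) = 290/3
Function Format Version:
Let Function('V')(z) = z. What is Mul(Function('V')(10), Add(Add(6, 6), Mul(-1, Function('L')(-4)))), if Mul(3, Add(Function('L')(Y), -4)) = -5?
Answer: Rational(290, 3) ≈ 96.667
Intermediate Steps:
Function('L')(Y) = Rational(7, 3) (Function('L')(Y) = Add(4, Mul(Rational(1, 3), -5)) = Add(4, Rational(-5, 3)) = Rational(7, 3))
Mul(Function('V')(10), Add(Add(6, 6), Mul(-1, Function('L')(-4)))) = Mul(10, Add(Add(6, 6), Mul(-1, Rational(7, 3)))) = Mul(10, Add(12, Rational(-7, 3))) = Mul(10, Rational(29, 3)) = Rational(290, 3)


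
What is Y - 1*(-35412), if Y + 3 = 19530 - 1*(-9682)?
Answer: 64621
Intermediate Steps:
Y = 29209 (Y = -3 + (19530 - 1*(-9682)) = -3 + (19530 + 9682) = -3 + 29212 = 29209)
Y - 1*(-35412) = 29209 - 1*(-35412) = 29209 + 35412 = 64621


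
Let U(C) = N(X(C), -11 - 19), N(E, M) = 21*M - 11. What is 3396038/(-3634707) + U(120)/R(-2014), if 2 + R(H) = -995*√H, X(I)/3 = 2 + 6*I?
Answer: -3385695335541539/3623639960528139 - 637795*I*√2014/1993910354 ≈ -0.93434 - 0.014355*I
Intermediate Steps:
X(I) = 6 + 18*I (X(I) = 3*(2 + 6*I) = 6 + 18*I)
N(E, M) = -11 + 21*M
U(C) = -641 (U(C) = -11 + 21*(-11 - 19) = -11 + 21*(-30) = -11 - 630 = -641)
R(H) = -2 - 995*√H
3396038/(-3634707) + U(120)/R(-2014) = 3396038/(-3634707) - 641/(-2 - 995*I*√2014) = 3396038*(-1/3634707) - 641/(-2 - 995*I*√2014) = -3396038/3634707 - 641/(-2 - 995*I*√2014)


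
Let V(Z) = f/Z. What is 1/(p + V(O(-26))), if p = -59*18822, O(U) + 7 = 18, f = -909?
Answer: -11/12216387 ≈ -9.0043e-7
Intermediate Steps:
O(U) = 11 (O(U) = -7 + 18 = 11)
V(Z) = -909/Z
p = -1110498
1/(p + V(O(-26))) = 1/(-1110498 - 909/11) = 1/(-12216387/11) = -11/12216387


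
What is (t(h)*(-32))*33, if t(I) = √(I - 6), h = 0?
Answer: -1056*I*√6 ≈ -2586.7*I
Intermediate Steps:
t(I) = √(-6 + I)
(t(h)*(-32))*33 = (√(-6 + 0)*(-32))*33 = (√(-6)*(-32))*33 = ((I*√6)*(-32))*33 = -32*I*√6*33 = -1056*I*√6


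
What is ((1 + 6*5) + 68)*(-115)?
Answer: -11385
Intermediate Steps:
((1 + 6*5) + 68)*(-115) = ((1 + 30) + 68)*(-115) = (31 + 68)*(-115) = 99*(-115) = -11385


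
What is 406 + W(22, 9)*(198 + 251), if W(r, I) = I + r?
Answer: 14325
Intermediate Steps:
406 + W(22, 9)*(198 + 251) = 406 + (9 + 22)*(198 + 251) = 406 + 31*449 = 406 + 13919 = 14325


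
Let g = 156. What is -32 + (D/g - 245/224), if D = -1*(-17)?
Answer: -41165/1248 ≈ -32.985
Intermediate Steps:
D = 17
-32 + (D/g - 245/224) = -32 + (17/156 - 245/224) = -32 + (17*(1/156) - 245*1/224) = -32 + (17/156 - 35/32) = -32 - 1229/1248 = -41165/1248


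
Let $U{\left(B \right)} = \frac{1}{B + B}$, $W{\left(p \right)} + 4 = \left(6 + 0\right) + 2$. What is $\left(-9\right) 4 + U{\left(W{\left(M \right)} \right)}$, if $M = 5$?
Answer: $- \frac{287}{8} \approx -35.875$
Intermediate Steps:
$W{\left(p \right)} = 4$ ($W{\left(p \right)} = -4 + \left(\left(6 + 0\right) + 2\right) = -4 + \left(6 + 2\right) = -4 + 8 = 4$)
$U{\left(B \right)} = \frac{1}{2 B}$
$\left(-9\right) 4 + U{\left(W{\left(M \right)} \right)} = \left(-9\right) 4 + \frac{1}{2 \cdot 4} = -36 + \frac{1}{2} \cdot \frac{1}{4} = -36 + \frac{1}{8} = - \frac{287}{8}$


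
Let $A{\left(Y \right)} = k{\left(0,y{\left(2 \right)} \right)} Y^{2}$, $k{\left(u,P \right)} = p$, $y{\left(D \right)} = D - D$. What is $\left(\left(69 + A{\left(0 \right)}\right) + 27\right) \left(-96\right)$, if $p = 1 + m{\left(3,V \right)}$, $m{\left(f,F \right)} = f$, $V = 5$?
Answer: $-9216$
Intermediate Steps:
$y{\left(D \right)} = 0$
$p = 4$ ($p = 1 + 3 = 4$)
$k{\left(u,P \right)} = 4$
$A{\left(Y \right)} = 4 Y^{2}$
$\left(\left(69 + A{\left(0 \right)}\right) + 27\right) \left(-96\right) = \left(\left(69 + 4 \cdot 0^{2}\right) + 27\right) \left(-96\right) = \left(\left(69 + 4 \cdot 0\right) + 27\right) \left(-96\right) = \left(\left(69 + 0\right) + 27\right) \left(-96\right) = \left(69 + 27\right) \left(-96\right) = 96 \left(-96\right) = -9216$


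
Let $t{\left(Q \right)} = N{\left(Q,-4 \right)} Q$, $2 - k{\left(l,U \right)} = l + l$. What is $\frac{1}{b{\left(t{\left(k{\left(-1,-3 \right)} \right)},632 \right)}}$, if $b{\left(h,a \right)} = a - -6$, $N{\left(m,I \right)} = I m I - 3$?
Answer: $\frac{1}{638} \approx 0.0015674$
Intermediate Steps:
$k{\left(l,U \right)} = 2 - 2 l$ ($k{\left(l,U \right)} = 2 - \left(l + l\right) = 2 - 2 l$)
$N{\left(m,I \right)} = -3 + m I^{2}$ ($N{\left(m,I \right)} = m I^{2} - 3 = -3 + m I^{2}$)
$t{\left(Q \right)} = Q \left(-3 + 16 Q\right)$ ($t{\left(Q \right)} = \left(-3 + Q \left(-4\right)^{2}\right) Q = \left(-3 + Q 16\right) Q = \left(-3 + 16 Q\right) Q = Q \left(-3 + 16 Q\right)$)
$b{\left(h,a \right)} = 6 + a$ ($b{\left(h,a \right)} = a + 6 = 6 + a$)
$\frac{1}{b{\left(t{\left(k{\left(-1,-3 \right)} \right)},632 \right)}} = \frac{1}{6 + 632} = \frac{1}{638}$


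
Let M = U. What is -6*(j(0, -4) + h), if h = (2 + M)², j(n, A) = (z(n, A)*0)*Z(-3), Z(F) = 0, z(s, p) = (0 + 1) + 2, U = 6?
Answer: -384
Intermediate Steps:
M = 6
z(s, p) = 3 (z(s, p) = 1 + 2 = 3)
j(n, A) = 0 (j(n, A) = (3*0)*0 = 0*0 = 0)
h = 64 (h = (2 + 6)² = 8² = 64)
-6*(j(0, -4) + h) = -6*(0 + 64) = -6*64 = -384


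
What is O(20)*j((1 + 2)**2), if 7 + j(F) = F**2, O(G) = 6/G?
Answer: 111/5 ≈ 22.200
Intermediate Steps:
j(F) = -7 + F**2
O(20)*j((1 + 2)**2) = (6/20)*(-7 + ((1 + 2)**2)**2) = (6*(1/20))*(-7 + (3**2)**2) = 3*(-7 + 9**2)/10 = 3*(-7 + 81)/10 = (3/10)*74 = 111/5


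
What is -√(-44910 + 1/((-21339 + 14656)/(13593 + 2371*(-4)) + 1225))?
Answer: -I*√126093008764857718/1675614 ≈ -211.92*I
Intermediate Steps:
-√(-44910 + 1/((-21339 + 14656)/(13593 + 2371*(-4)) + 1225)) = -√(-44910 + 1/(-6683/(13593 - 9484) + 1225)) = -√(-44910 + 1/(-6683/4109 + 1225)) = -√(-44910 + 1/(5026842/4109)) = -√(-44910 + 4109/5026842) = -√(-225755470111/5026842) = -I*√126093008764857718/1675614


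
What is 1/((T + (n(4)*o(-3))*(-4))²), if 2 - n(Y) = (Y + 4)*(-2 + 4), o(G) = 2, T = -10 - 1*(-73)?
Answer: 1/30625 ≈ 3.2653e-5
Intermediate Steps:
T = 63 (T = -10 + 73 = 63)
n(Y) = -6 - 2*Y (n(Y) = 2 - (Y + 4)*(-2 + 4) = 2 - (4 + Y)*2 = 2 - (8 + 2*Y) = 2 + (-8 - 2*Y) = -6 - 2*Y)
1/((T + (n(4)*o(-3))*(-4))²) = 1/((63 + ((-6 - 2*4)*2)*(-4))²) = 1/((63 + ((-6 - 8)*2)*(-4))²) = 1/((63 - 14*2*(-4))²) = 1/((63 - 28*(-4))²) = 1/((63 + 112)²) = 1/(175²) = 1/30625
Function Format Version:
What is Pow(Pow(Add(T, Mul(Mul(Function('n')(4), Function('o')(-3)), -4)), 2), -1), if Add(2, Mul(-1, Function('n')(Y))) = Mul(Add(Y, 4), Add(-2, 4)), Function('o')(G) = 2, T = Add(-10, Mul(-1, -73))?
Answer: Rational(1, 30625) ≈ 3.2653e-5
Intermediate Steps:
T = 63 (T = Add(-10, 73) = 63)
Function('n')(Y) = Add(-6, Mul(-2, Y)) (Function('n')(Y) = Add(2, Mul(-1, Mul(Add(Y, 4), Add(-2, 4)))) = Add(2, Mul(-1, Mul(Add(4, Y), 2))) = Add(2, Mul(-1, Add(8, Mul(2, Y)))) = Add(2, Add(-8, Mul(-2, Y))) = Add(-6, Mul(-2, Y)))
Pow(Pow(Add(T, Mul(Mul(Function('n')(4), Function('o')(-3)), -4)), 2), -1) = Pow(Pow(Add(63, Mul(Mul(Add(-6, Mul(-2, 4)), 2), -4)), 2), -1) = Pow(Pow(Add(63, Mul(Mul(Add(-6, -8), 2), -4)), 2), -1) = Pow(Pow(Add(63, Mul(Mul(-14, 2), -4)), 2), -1) = Pow(Pow(Add(63, Mul(-28, -4)), 2), -1) = Pow(Pow(Add(63, 112), 2), -1) = Pow(Pow(175, 2), -1) = Pow(30625, -1) = Rational(1, 30625)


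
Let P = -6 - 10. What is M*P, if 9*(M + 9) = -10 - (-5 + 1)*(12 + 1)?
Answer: 208/3 ≈ 69.333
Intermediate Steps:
P = -16
M = -13/3 (M = -9 + (-10 - (-5 + 1)*(12 + 1))/9 = -9 + (-10 - (-4)*13)/9 = -9 + (-10 - 1*(-52))/9 = -9 + (-10 + 52)/9 = -9 + (⅑)*42 = -9 + 14/3 = -13/3 ≈ -4.3333)
M*P = -13/3*(-16) = 208/3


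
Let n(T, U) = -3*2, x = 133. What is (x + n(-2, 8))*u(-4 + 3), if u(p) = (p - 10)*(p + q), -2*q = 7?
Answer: 12573/2 ≈ 6286.5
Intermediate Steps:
q = -7/2 (q = -½*7 = -7/2 ≈ -3.5000)
n(T, U) = -6
u(p) = (-10 + p)*(-7/2 + p) (u(p) = (p - 10)*(p - 7/2) = (-10 + p)*(-7/2 + p))
(x + n(-2, 8))*u(-4 + 3) = (133 - 6)*(35 + (-4 + 3)² - 27*(-4 + 3)/2) = 127*(35 + (-1)² - 27/2*(-1)) = 127*(35 + 1 + 27/2) = 127*(99/2) = 12573/2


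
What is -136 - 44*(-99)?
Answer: 4220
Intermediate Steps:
-136 - 44*(-99) = -136 + 4356 = 4220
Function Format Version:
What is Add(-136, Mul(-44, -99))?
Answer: 4220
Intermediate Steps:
Add(-136, Mul(-44, -99)) = Add(-136, 4356) = 4220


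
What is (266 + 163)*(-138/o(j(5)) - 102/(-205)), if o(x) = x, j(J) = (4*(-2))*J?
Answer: 1388673/820 ≈ 1693.5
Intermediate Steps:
j(J) = -8*J
(266 + 163)*(-138/o(j(5)) - 102/(-205)) = (266 + 163)*(-138/((-8*5)) - 102/(-205)) = 429*(-138/(-40) - 102*(-1/205)) = 429*(-138*(-1/40) + 102/205) = 429*(69/20 + 102/205) = 429*(3237/820) = 1388673/820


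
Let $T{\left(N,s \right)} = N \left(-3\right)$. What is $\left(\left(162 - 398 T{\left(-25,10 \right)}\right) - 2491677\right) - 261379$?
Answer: $-2782744$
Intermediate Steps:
$T{\left(N,s \right)} = - 3 N$
$\left(\left(162 - 398 T{\left(-25,10 \right)}\right) - 2491677\right) - 261379 = \left(\left(162 - 398 \left(\left(-3\right) \left(-25\right)\right)\right) - 2491677\right) - 261379 = \left(\left(162 - 29850\right) - 2491677\right) - 261379 = \left(-29688 - 2491677\right) - 261379 = -2521365 - 261379 = -2782744$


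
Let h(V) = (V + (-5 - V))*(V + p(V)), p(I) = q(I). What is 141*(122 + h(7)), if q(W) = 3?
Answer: 10152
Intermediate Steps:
p(I) = 3
h(V) = -15 - 5*V (h(V) = (V + (-5 - V))*(V + 3) = -5*(3 + V) = -15 - 5*V)
141*(122 + h(7)) = 141*(122 + (-15 - 5*7)) = 141*(122 + (-15 - 35)) = 141*(122 - 50) = 141*72 = 10152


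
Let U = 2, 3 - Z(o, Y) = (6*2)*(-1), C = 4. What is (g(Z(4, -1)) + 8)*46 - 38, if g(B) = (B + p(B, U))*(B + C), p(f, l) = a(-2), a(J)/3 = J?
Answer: 8196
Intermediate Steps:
a(J) = 3*J
Z(o, Y) = 15 (Z(o, Y) = 3 - 6*2*(-1) = 3 - 12*(-1) = 3 - 1*(-12) = 3 + 12 = 15)
p(f, l) = -6 (p(f, l) = 3*(-2) = -6)
g(B) = (-6 + B)*(4 + B) (g(B) = (B - 6)*(B + 4) = (-6 + B)*(4 + B))
(g(Z(4, -1)) + 8)*46 - 38 = ((-24 + 15² - 2*15) + 8)*46 - 38 = ((-24 + 225 - 30) + 8)*46 - 38 = (171 + 8)*46 - 38 = 179*46 - 38 = 8234 - 38 = 8196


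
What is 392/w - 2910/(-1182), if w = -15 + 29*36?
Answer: 11761/4137 ≈ 2.8429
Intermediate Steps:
w = 1029 (w = -15 + 1044 = 1029)
392/w - 2910/(-1182) = 392/1029 - 2910/(-1182) = 392*(1/1029) - 2910*(-1/1182) = 8/21 + 485/197 = 11761/4137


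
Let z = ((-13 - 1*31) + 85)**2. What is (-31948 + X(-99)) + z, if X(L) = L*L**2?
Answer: -1000566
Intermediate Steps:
X(L) = L**3
z = 1681 (z = ((-13 - 31) + 85)**2 = (-44 + 85)**2 = 41**2 = 1681)
(-31948 + X(-99)) + z = (-31948 + (-99)**3) + 1681 = (-31948 - 970299) + 1681 = -1002247 + 1681 = -1000566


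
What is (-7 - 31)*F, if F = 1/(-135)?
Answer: 38/135 ≈ 0.28148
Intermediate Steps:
F = -1/135 ≈ -0.0074074
(-7 - 31)*F = (-7 - 31)*(-1/135) = -38*(-1/135) = 38/135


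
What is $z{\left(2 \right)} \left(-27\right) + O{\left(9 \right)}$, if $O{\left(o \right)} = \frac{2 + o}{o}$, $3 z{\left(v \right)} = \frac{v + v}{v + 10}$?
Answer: $- \frac{16}{9} \approx -1.7778$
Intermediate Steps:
$z{\left(v \right)} = \frac{2 v}{3 \left(10 + v\right)}$ ($z{\left(v \right)} = \frac{\left(v + v\right) \frac{1}{v + 10}}{3} = \frac{2 v \frac{1}{10 + v}}{3} = \frac{2 v}{3 \left(10 + v\right)}$)
$O{\left(o \right)} = \frac{2 + o}{o}$
$z{\left(2 \right)} \left(-27\right) + O{\left(9 \right)} = \frac{2}{3} \cdot 2 \frac{1}{10 + 2} \left(-27\right) + \frac{2 + 9}{9} = \frac{2}{3} \cdot 2 \cdot \frac{1}{12} \left(-27\right) + \frac{1}{9} \cdot 11 = \frac{2}{3} \cdot 2 \cdot \frac{1}{12} \left(-27\right) + \frac{11}{9} = \frac{1}{9} \left(-27\right) + \frac{11}{9} = -3 + \frac{11}{9} = - \frac{16}{9}$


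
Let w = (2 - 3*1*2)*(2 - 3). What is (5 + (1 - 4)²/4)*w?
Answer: 29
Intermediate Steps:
w = 4 (w = (2 - 3*2)*(-1) = (2 - 6)*(-1) = -4*(-1) = 4)
(5 + (1 - 4)²/4)*w = (5 + (1 - 4)²/4)*4 = (5 + (-3)²*(¼))*4 = (5 + 9*(¼))*4 = (5 + 9/4)*4 = (29/4)*4 = 29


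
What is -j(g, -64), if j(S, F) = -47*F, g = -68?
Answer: -3008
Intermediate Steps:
-j(g, -64) = -(-47)*(-64) = -1*3008 = -3008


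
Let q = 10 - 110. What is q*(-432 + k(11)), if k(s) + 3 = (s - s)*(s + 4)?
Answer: 43500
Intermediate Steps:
q = -100
k(s) = -3 (k(s) = -3 + (s - s)*(s + 4) = -3 + 0*(4 + s) = -3 + 0 = -3)
q*(-432 + k(11)) = -100*(-432 - 3) = -100*(-435) = 43500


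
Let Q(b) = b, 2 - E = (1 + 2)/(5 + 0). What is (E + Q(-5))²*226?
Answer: 73224/25 ≈ 2929.0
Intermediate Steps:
E = 7/5 (E = 2 - (1 + 2)/(5 + 0) = 2 - 3/5 = 2 - 1*⅗ = 2 - ⅗ = 7/5 ≈ 1.4000)
(E + Q(-5))²*226 = (7/5 - 5)²*226 = (-18/5)²*226 = (324/25)*226 = 73224/25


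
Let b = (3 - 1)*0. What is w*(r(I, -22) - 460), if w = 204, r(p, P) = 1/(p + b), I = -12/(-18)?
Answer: -93534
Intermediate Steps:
I = ⅔ (I = -12*(-1/18) = ⅔ ≈ 0.66667)
b = 0 (b = 2*0 = 0)
r(p, P) = 1/p (r(p, P) = 1/(p + 0) = 1/p)
w*(r(I, -22) - 460) = 204*(1/(⅔) - 460) = 204*(3/2 - 460) = 204*(-917/2) = -93534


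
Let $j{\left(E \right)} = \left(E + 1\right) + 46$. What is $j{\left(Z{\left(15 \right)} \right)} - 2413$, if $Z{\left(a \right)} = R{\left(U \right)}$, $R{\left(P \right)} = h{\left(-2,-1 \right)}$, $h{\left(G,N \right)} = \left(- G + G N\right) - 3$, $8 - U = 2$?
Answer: $-2365$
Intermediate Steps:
$U = 6$ ($U = 8 - 2 = 6$)
$h{\left(G,N \right)} = -3 - G + G N$
$R{\left(P \right)} = 1$ ($R{\left(P \right)} = -3 - -2 - -2 = -3 + 2 + 2 = 1$)
$Z{\left(a \right)} = 1$
$j{\left(E \right)} = 47 + E$ ($j{\left(E \right)} = \left(1 + E\right) + 46 = 47 + E$)
$j{\left(Z{\left(15 \right)} \right)} - 2413 = \left(47 + 1\right) - 2413 = 48 - 2413 = -2365$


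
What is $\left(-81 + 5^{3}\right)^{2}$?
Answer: $1936$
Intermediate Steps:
$\left(-81 + 5^{3}\right)^{2} = \left(-81 + 125\right)^{2} = 44^{2} = 1936$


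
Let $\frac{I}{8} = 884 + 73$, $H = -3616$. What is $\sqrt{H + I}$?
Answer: $2 \sqrt{1010} \approx 63.561$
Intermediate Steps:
$I = 7656$ ($I = 8 \left(884 + 73\right) = 8 \cdot 957 = 7656$)
$\sqrt{H + I} = \sqrt{-3616 + 7656} = \sqrt{4040} = 2 \sqrt{1010}$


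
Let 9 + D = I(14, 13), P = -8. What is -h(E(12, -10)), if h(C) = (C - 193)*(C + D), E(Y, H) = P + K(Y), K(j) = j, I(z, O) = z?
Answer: 1701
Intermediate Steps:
D = 5 (D = -9 + 14 = 5)
E(Y, H) = -8 + Y
h(C) = (-193 + C)*(5 + C) (h(C) = (C - 193)*(C + 5) = (-193 + C)*(5 + C))
-h(E(12, -10)) = -(-965 + (-8 + 12)² - 188*(-8 + 12)) = -(-965 + 4² - 188*4) = -(-965 + 16 - 752) = -1*(-1701) = 1701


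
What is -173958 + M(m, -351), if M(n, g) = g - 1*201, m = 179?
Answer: -174510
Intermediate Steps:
M(n, g) = -201 + g (M(n, g) = g - 201 = -201 + g)
-173958 + M(m, -351) = -173958 + (-201 - 351) = -173958 - 552 = -174510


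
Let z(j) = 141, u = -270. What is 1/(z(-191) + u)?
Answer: -1/129 ≈ -0.0077519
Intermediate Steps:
1/(z(-191) + u) = 1/(141 - 270) = 1/(-129) = -1/129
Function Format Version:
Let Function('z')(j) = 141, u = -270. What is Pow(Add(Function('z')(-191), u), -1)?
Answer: Rational(-1, 129) ≈ -0.0077519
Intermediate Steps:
Pow(Add(Function('z')(-191), u), -1) = Pow(Add(141, -270), -1) = Pow(-129, -1) = Rational(-1, 129)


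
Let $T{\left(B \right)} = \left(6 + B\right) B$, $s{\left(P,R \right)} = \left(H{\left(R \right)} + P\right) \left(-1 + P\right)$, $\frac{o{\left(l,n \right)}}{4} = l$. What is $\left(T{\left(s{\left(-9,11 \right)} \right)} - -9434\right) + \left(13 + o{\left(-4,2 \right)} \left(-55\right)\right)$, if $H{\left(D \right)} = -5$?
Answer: $30767$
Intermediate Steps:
$o{\left(l,n \right)} = 4 l$
$s{\left(P,R \right)} = \left(-1 + P\right) \left(-5 + P\right)$ ($s{\left(P,R \right)} = \left(-5 + P\right) \left(-1 + P\right) = \left(-1 + P\right) \left(-5 + P\right)$)
$T{\left(B \right)} = B \left(6 + B\right)$
$\left(T{\left(s{\left(-9,11 \right)} \right)} - -9434\right) + \left(13 + o{\left(-4,2 \right)} \left(-55\right)\right) = \left(\left(5 + \left(-9\right)^{2} - -54\right) \left(6 + \left(5 + \left(-9\right)^{2} - -54\right)\right) - -9434\right) + \left(13 + 4 \left(-4\right) \left(-55\right)\right) = \left(\left(5 + 81 + 54\right) \left(6 + \left(5 + 81 + 54\right)\right) + \left(-5588 + 15022\right)\right) + \left(13 - -880\right) = \left(140 \left(6 + 140\right) + 9434\right) + \left(13 + 880\right) = \left(140 \cdot 146 + 9434\right) + 893 = \left(20440 + 9434\right) + 893 = 29874 + 893 = 30767$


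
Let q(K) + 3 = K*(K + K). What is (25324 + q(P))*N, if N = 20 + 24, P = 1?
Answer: 1114212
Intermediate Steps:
q(K) = -3 + 2*K**2 (q(K) = -3 + K*(K + K) = -3 + K*(2*K) = -3 + 2*K**2)
N = 44
(25324 + q(P))*N = (25324 + (-3 + 2*1**2))*44 = (25324 + (-3 + 2*1))*44 = (25324 + (-3 + 2))*44 = (25324 - 1)*44 = 25323*44 = 1114212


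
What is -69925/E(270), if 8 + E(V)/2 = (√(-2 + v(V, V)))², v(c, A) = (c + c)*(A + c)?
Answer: -13985/116636 ≈ -0.11990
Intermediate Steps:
v(c, A) = 2*c*(A + c) (v(c, A) = (2*c)*(A + c) = 2*c*(A + c))
E(V) = -20 + 8*V² (E(V) = -16 + 2*(√(-2 + 2*V*(V + V)))² = -16 + 2*(√(-2 + 2*V*(2*V)))² = -16 + 2*(√(-2 + 4*V²))² = -16 + 2*(-2 + 4*V²) = -16 + (-4 + 8*V²) = -20 + 8*V²)
-69925/E(270) = -69925/(-20 + 8*270²) = -69925/(-20 + 8*72900) = -69925/(-20 + 583200) = -69925/583180 = -69925*1/583180 = -13985/116636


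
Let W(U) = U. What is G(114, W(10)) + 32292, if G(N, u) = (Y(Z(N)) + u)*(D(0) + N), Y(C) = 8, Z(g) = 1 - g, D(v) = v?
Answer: 34344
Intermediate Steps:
G(N, u) = N*(8 + u) (G(N, u) = (8 + u)*(0 + N) = (8 + u)*N = N*(8 + u))
G(114, W(10)) + 32292 = 114*(8 + 10) + 32292 = 114*18 + 32292 = 2052 + 32292 = 34344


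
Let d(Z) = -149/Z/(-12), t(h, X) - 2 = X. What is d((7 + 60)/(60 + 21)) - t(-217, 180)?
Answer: -44753/268 ≈ -166.99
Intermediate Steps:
t(h, X) = 2 + X
d(Z) = 149/(12*Z) (d(Z) = -149/Z*(-1/12) = 149/(12*Z))
d((7 + 60)/(60 + 21)) - t(-217, 180) = 149/(12*(((7 + 60)/(60 + 21)))) - (2 + 180) = 149/(12*((67/81))) - 1*182 = 149/(12*((67*(1/81)))) - 182 = 149/(12*(67/81)) - 182 = (149/12)*(81/67) - 182 = 4023/268 - 182 = -44753/268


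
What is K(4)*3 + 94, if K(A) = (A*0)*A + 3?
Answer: 103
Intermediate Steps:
K(A) = 3 (K(A) = 0*A + 3 = 0 + 3 = 3)
K(4)*3 + 94 = 3*3 + 94 = 9 + 94 = 103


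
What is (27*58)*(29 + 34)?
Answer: 98658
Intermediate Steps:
(27*58)*(29 + 34) = 1566*63 = 98658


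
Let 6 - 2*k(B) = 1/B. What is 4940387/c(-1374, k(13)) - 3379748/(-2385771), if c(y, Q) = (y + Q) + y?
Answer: -306211216873294/170274862041 ≈ -1798.3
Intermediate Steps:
k(B) = 3 - 1/(2*B)
c(y, Q) = Q + 2*y (c(y, Q) = (Q + y) + y = Q + 2*y)
4940387/c(-1374, k(13)) - 3379748/(-2385771) = 4940387/((3 - 1/2/13) + 2*(-1374)) - 3379748/(-2385771) = 4940387/((3 - 1/2*1/13) - 2748) - 3379748*(-1/2385771) = 4940387/((3 - 1/26) - 2748) + 3379748/2385771 = 4940387/(77/26 - 2748) + 3379748/2385771 = 4940387/(-71371/26) + 3379748/2385771 = 4940387*(-26/71371) + 3379748/2385771 = -128450062/71371 + 3379748/2385771 = -306211216873294/170274862041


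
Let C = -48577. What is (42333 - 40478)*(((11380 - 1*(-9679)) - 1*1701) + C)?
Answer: -54201245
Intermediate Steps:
(42333 - 40478)*(((11380 - 1*(-9679)) - 1*1701) + C) = (42333 - 40478)*(((11380 - 1*(-9679)) - 1*1701) - 48577) = 1855*(((11380 + 9679) - 1701) - 48577) = 1855*((21059 - 1701) - 48577) = 1855*(19358 - 48577) = 1855*(-29219) = -54201245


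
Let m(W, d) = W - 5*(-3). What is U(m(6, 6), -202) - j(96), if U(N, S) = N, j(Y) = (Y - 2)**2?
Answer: -8815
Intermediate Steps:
m(W, d) = 15 + W (m(W, d) = W + 15 = 15 + W)
j(Y) = (-2 + Y)**2
U(m(6, 6), -202) - j(96) = (15 + 6) - (-2 + 96)**2 = 21 - 1*94**2 = 21 - 1*8836 = 21 - 8836 = -8815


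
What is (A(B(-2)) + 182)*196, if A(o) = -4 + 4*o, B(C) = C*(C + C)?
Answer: 41160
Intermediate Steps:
B(C) = 2*C² (B(C) = C*(2*C) = 2*C²)
(A(B(-2)) + 182)*196 = ((-4 + 4*(2*(-2)²)) + 182)*196 = ((-4 + 4*(2*4)) + 182)*196 = ((-4 + 4*8) + 182)*196 = ((-4 + 32) + 182)*196 = (28 + 182)*196 = 210*196 = 41160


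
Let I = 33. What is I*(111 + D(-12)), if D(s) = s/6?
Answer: 3597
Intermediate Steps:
D(s) = s/6 (D(s) = s*(⅙) = s/6)
I*(111 + D(-12)) = 33*(111 + (⅙)*(-12)) = 33*(111 - 2) = 33*109 = 3597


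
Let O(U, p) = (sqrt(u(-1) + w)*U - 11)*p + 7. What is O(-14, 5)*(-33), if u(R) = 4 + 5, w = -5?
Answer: 6204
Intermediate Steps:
u(R) = 9
O(U, p) = 7 + p*(-11 + 2*U) (O(U, p) = (sqrt(9 - 5)*U - 11)*p + 7 = (sqrt(4)*U - 11)*p + 7 = (2*U - 11)*p + 7 = (-11 + 2*U)*p + 7 = p*(-11 + 2*U) + 7 = 7 + p*(-11 + 2*U))
O(-14, 5)*(-33) = (7 - 11*5 + 2*(-14)*5)*(-33) = (7 - 55 - 140)*(-33) = -188*(-33) = 6204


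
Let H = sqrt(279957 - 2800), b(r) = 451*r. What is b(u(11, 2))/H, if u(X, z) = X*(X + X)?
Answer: 109142*sqrt(277157)/277157 ≈ 207.31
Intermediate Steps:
u(X, z) = 2*X**2 (u(X, z) = X*(2*X) = 2*X**2)
H = sqrt(277157) ≈ 526.46
b(u(11, 2))/H = (451*(2*11**2))/(sqrt(277157)) = (451*(2*121))*(sqrt(277157)/277157) = (451*242)*(sqrt(277157)/277157) = 109142*(sqrt(277157)/277157) = 109142*sqrt(277157)/277157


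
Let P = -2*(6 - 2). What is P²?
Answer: 64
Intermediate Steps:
P = -8 (P = -2*4 = -8)
P² = (-8)² = 64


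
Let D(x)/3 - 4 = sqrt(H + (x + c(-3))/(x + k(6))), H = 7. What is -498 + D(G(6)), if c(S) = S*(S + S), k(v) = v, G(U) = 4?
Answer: -486 + 3*sqrt(230)/5 ≈ -476.90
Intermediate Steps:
c(S) = 2*S**2 (c(S) = S*(2*S) = 2*S**2)
D(x) = 12 + 3*sqrt(7 + (18 + x)/(6 + x)) (D(x) = 12 + 3*sqrt(7 + (x + 2*(-3)**2)/(x + 6)) = 12 + 3*sqrt(7 + (x + 2*9)/(6 + x)) = 12 + 3*sqrt(7 + (x + 18)/(6 + x)) = 12 + 3*sqrt(7 + (18 + x)/(6 + x)))
-498 + D(G(6)) = -498 + (12 + 6*sqrt((15 + 2*4)/(6 + 4))) = -498 + (12 + 6*sqrt((15 + 8)/10)) = -498 + (12 + 6*sqrt((1/10)*23)) = -498 + (12 + 6*sqrt(23/10)) = -498 + (12 + 6*(sqrt(230)/10)) = -498 + (12 + 3*sqrt(230)/5) = -486 + 3*sqrt(230)/5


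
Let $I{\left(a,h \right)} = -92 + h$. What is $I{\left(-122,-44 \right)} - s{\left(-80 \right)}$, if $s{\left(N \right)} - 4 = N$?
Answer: $-60$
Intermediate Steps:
$s{\left(N \right)} = 4 + N$
$I{\left(-122,-44 \right)} - s{\left(-80 \right)} = \left(-92 - 44\right) - \left(4 - 80\right) = -136 - -76 = -136 + 76 = -60$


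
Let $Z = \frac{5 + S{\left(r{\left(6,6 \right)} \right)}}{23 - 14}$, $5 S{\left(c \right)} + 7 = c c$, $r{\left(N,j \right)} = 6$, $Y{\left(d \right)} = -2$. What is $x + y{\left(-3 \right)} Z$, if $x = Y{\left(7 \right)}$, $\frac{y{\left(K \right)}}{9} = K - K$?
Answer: $-2$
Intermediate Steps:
$y{\left(K \right)} = 0$ ($y{\left(K \right)} = 9 \left(K - K\right) = 9 \cdot 0 = 0$)
$x = -2$
$S{\left(c \right)} = - \frac{7}{5} + \frac{c^{2}}{5}$ ($S{\left(c \right)} = - \frac{7}{5} + \frac{c c}{5} = - \frac{7}{5} + \frac{c^{2}}{5}$)
$Z = \frac{6}{5}$ ($Z = \frac{5 - \left(\frac{7}{5} - \frac{6^{2}}{5}\right)}{23 - 14} = \frac{5 + \left(- \frac{7}{5} + \frac{1}{5} \cdot 36\right)}{9} = \left(5 + \left(- \frac{7}{5} + \frac{36}{5}\right)\right) \frac{1}{9} = \left(5 + \frac{29}{5}\right) \frac{1}{9} = \frac{54}{5} \cdot \frac{1}{9} = \frac{6}{5} \approx 1.2$)
$x + y{\left(-3 \right)} Z = -2 + 0 \cdot \frac{6}{5} = -2 + 0 = -2$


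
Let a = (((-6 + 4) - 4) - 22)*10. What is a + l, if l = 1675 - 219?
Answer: 1176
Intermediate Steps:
l = 1456
a = -280 (a = ((-2 - 4) - 22)*10 = (-6 - 22)*10 = -28*10 = -280)
a + l = -280 + 1456 = 1176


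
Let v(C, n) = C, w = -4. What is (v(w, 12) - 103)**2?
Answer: 11449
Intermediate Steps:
(v(w, 12) - 103)**2 = (-4 - 103)**2 = (-107)**2 = 11449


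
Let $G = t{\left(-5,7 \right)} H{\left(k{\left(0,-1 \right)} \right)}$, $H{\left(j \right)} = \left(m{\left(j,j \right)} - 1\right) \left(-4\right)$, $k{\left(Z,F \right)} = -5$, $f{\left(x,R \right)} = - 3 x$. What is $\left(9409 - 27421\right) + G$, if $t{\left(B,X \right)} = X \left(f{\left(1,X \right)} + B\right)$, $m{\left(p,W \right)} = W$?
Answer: $-19356$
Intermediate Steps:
$t{\left(B,X \right)} = X \left(-3 + B\right)$ ($t{\left(B,X \right)} = X \left(\left(-3\right) 1 + B\right) = X \left(-3 + B\right)$)
$H{\left(j \right)} = 4 - 4 j$ ($H{\left(j \right)} = \left(j - 1\right) \left(-4\right) = \left(-1 + j\right) \left(-4\right) = 4 - 4 j$)
$G = -1344$ ($G = 7 \left(-3 - 5\right) \left(4 - -20\right) = 7 \left(-8\right) \left(4 + 20\right) = \left(-56\right) 24 = -1344$)
$\left(9409 - 27421\right) + G = \left(9409 - 27421\right) - 1344 = -18012 - 1344 = -19356$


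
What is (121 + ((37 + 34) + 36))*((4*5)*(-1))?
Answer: -4560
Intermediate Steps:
(121 + ((37 + 34) + 36))*((4*5)*(-1)) = (121 + (71 + 36))*(20*(-1)) = (121 + 107)*(-20) = 228*(-20) = -4560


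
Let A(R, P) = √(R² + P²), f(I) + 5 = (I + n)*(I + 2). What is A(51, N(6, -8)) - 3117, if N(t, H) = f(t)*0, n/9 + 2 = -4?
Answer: -3066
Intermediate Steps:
n = -54 (n = -18 + 9*(-4) = -18 - 36 = -54)
f(I) = -5 + (-54 + I)*(2 + I) (f(I) = -5 + (I - 54)*(I + 2) = -5 + (-54 + I)*(2 + I))
N(t, H) = 0 (N(t, H) = (-113 + t² - 52*t)*0 = 0)
A(R, P) = √(P² + R²)
A(51, N(6, -8)) - 3117 = √(0² + 51²) - 3117 = √(0 + 2601) - 3117 = √2601 - 3117 = 51 - 3117 = -3066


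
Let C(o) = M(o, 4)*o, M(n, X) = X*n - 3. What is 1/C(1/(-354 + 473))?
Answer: -14161/353 ≈ -40.116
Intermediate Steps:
M(n, X) = -3 + X*n
C(o) = o*(-3 + 4*o) (C(o) = (-3 + 4*o)*o = o*(-3 + 4*o))
1/C(1/(-354 + 473)) = 1/((-3 + 4/(-354 + 473))/(-354 + 473)) = 1/((-3 + 4/119)/119) = 1/((1/119)*(-353/119)) = 1/(-353/14161) = -14161/353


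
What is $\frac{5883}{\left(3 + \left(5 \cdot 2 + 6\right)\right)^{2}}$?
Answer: $\frac{5883}{361} \approx 16.296$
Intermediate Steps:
$\frac{5883}{\left(3 + \left(5 \cdot 2 + 6\right)\right)^{2}} = \frac{5883}{\left(3 + \left(10 + 6\right)\right)^{2}} = \frac{5883}{\left(3 + 16\right)^{2}} = \frac{5883}{19^{2}} = \frac{5883}{361}$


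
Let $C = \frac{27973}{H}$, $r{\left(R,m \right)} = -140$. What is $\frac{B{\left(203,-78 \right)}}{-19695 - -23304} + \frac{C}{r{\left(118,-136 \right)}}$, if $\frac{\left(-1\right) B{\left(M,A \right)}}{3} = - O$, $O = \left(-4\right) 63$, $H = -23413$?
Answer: $- \frac{264119707}{1314405820} \approx -0.20094$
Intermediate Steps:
$O = -252$
$C = - \frac{27973}{23413}$ ($C = \frac{27973}{-23413} = 27973 \left(- \frac{1}{23413}\right) = - \frac{27973}{23413} \approx -1.1948$)
$B{\left(M,A \right)} = -756$ ($B{\left(M,A \right)} = - 3 \left(\left(-1\right) \left(-252\right)\right) = \left(-3\right) 252 = -756$)
$\frac{B{\left(203,-78 \right)}}{-19695 - -23304} + \frac{C}{r{\left(118,-136 \right)}} = - \frac{756}{-19695 - -23304} - \frac{27973}{23413 \left(-140\right)} = - \frac{756}{-19695 + 23304} - - \frac{27973}{3277820} = - \frac{756}{3609} + \frac{27973}{3277820} = \left(-756\right) \frac{1}{3609} + \frac{27973}{3277820} = - \frac{84}{401} + \frac{27973}{3277820} = - \frac{264119707}{1314405820}$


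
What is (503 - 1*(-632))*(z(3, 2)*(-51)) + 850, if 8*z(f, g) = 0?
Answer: 850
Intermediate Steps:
z(f, g) = 0 (z(f, g) = (⅛)*0 = 0)
(503 - 1*(-632))*(z(3, 2)*(-51)) + 850 = (503 - 1*(-632))*(0*(-51)) + 850 = (503 + 632)*0 + 850 = 1135*0 + 850 = 0 + 850 = 850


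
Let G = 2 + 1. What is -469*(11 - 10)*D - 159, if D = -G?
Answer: 1248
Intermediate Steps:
G = 3
D = -3 (D = -1*3 = -3)
-469*(11 - 10)*D - 159 = -469*(11 - 10)*(-3) - 159 = -469*(-3) - 159 = 1407 - 159 = 1248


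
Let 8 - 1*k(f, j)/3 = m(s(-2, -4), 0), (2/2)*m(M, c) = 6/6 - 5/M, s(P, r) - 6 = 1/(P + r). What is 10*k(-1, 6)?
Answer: 1650/7 ≈ 235.71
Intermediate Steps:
s(P, r) = 6 + 1/(P + r)
m(M, c) = 1 - 5/M (m(M, c) = 6/6 - 5/M = 6*(⅙) - 5/M = 1 - 5/M)
k(f, j) = 165/7 (k(f, j) = 24 - 3*(-5 + (1 + 6*(-2) + 6*(-4))/(-2 - 4))/((1 + 6*(-2) + 6*(-4))/(-2 - 4)) = 24 - 3*(-5 + (1 - 12 - 24)/(-6))/((1 - 12 - 24)/(-6)) = 24 - 3*(-5 - ⅙*(-35))/((-⅙*(-35))) = 24 - 3*(-5 + 35/6)/35/6 = 24 - 18*5/(35*6) = 24 - 3*⅐ = 24 - 3/7 = 165/7)
10*k(-1, 6) = 10*(165/7) = 1650/7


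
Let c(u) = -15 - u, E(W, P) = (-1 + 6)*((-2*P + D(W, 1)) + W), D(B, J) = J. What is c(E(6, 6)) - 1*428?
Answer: -418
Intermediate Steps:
E(W, P) = 5 - 10*P + 5*W (E(W, P) = (-1 + 6)*((-2*P + 1) + W) = 5*((1 - 2*P) + W) = 5*(1 + W - 2*P) = 5 - 10*P + 5*W)
c(E(6, 6)) - 1*428 = (-15 - (5 - 10*6 + 5*6)) - 1*428 = (-15 - (5 - 60 + 30)) - 428 = (-15 - 1*(-25)) - 428 = (-15 + 25) - 428 = 10 - 428 = -418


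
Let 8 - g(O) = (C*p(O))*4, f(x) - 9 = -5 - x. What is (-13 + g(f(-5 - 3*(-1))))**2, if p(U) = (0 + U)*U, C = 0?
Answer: 25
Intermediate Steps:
p(U) = U**2 (p(U) = U*U = U**2)
f(x) = 4 - x (f(x) = 9 + (-5 - x) = 4 - x)
g(O) = 8 (g(O) = 8 - 0*O**2*4 = 8 - 0*4 = 8 - 1*0 = 8 + 0 = 8)
(-13 + g(f(-5 - 3*(-1))))**2 = (-13 + 8)**2 = (-5)**2 = 25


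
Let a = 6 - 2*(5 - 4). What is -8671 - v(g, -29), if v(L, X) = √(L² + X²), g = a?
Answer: -8671 - √857 ≈ -8700.3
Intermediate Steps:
a = 4 (a = 6 - 2*1 = 6 - 2 = 4)
g = 4
-8671 - v(g, -29) = -8671 - √(4² + (-29)²) = -8671 - √(16 + 841) = -8671 - √857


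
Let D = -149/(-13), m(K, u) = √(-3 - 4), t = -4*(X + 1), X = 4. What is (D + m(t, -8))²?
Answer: 21018/169 + 298*I*√7/13 ≈ 124.37 + 60.649*I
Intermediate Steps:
t = -20 (t = -4*(4 + 1) = -4*5 = -20)
m(K, u) = I*√7 (m(K, u) = √(-7) = I*√7)
D = 149/13 (D = -149*(-1/13) = 149/13 ≈ 11.462)
(D + m(t, -8))² = (149/13 + I*√7)²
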